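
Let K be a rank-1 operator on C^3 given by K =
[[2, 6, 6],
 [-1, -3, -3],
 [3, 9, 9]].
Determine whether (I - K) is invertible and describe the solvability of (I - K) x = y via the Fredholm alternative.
(I - K) is invertible (det(I - K) = -7 ≠ 0), so for every y in C^3 the equation (I - K) x = y has a unique solution.

K has rank 1, so it is an outer product K = u v^T: every row of K is a multiple of one row vector. Reading off the entries, u = (2, -1, 3) and v = (1, 3, 3) (row i of K equals u_i·v^T). A rank-one matrix u v^T satisfies K u = u (v·u) and kills the (2)-dimensional subspace v^⊥, so its characteristic polynomial is lambda^2 (lambda - v·u) with v·u = tr K = 8. Hence the eigenvalues of I - K are 1 (multiplicity 2) and 1 - (8) = -7, so det(I - K) = -7. (Direct check: I - K =
[[-1, -6, -6],
 [1, 4, 3],
 [-3, -9, -8]]
has determinant -7.) The finite-dimensional Fredholm alternative says: either (I - K) is invertible, or ker(I - K) ≠ {0} and then range(I - K) = ker((I - K)^*)^⊥, with dim ker(I - K) = dim ker((I - K)^*). Since det(I - K) ≠ 0, 1 is not an eigenvalue of K and ker(I - K) = {0}, so we are in the first case: for every y there is a unique x = (I - K)^(-1) y. Explicitly, by the Sherman–Morrison formula, (I - u v^T)^(-1) = I + u v^T/(1 - v·u), i.e. (I - K)^(-1) = I + K/(-7).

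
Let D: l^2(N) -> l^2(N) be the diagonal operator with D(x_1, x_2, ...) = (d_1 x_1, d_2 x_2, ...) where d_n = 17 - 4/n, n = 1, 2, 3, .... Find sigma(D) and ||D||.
sigma(D) = {17 - 4/n : n ≥ 1} ∪ {17}; ||D|| = 17

A bounded diagonal operator on l^2 with diagonal entries d_n has spectrum equal to the closure of {d_n : n ≥ 1}: every d_n is an eigenvalue (with eigenvector e_n), so {d_n} ⊂ sigma(D); the spectrum is closed, so its closure is too; and for lambda not in the closure, (D - lambda I) has bounded inverse (the diagonal entries 1/(d_n - lambda) are bounded). For our sequence d_n = 17 - 4/n, n = 1, 2, 3, ...:
  - {d_n} = {17 - 4/n : n ≥ 1}; the only limit point is 17
  - closure = {17 - 4/n : n ≥ 1} ∪ {17}
For the norm: a diagonal operator has ||D|| = sup_n |d_n|. Here d_n = 17 - 4/n increases monotonically from d_1 = 13 toward 17, with all terms in [13, 17); so sup_n |d_n| = 17 (the supremum is the limit, not attained). So ||D|| = 17.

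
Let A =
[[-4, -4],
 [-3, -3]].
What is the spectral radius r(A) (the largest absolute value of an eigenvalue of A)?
r(A) = 7

The eigenvalues of A are the roots of its characteristic polynomial. With M = A (coefficients from the trace and determinant):
  p(λ) = det(λ I - M) = λ^2 + 7λ.
For λ^2 + 7λ the discriminant is 49. It is a perfect square (7^2), so the roots are rational: λ = (-7 ± 7)/2 = 0, -7.
Thus the eigenvalues (to 4 decimals) are 0 (modulus 0); -7 (modulus 7). The spectral radius is the largest modulus: r(A) = 7. (Cross-check: r(A) ≤ ||A||_2 ≈ 7.0711; equality holds whenever A is normal, though it can also hold for some non-normal A.)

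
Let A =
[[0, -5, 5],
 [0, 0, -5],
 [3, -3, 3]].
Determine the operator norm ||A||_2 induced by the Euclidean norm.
||A||_2 ≈ 9.2086 (= sqrt(largest eigenvalue of A^T A))

||A||_2 = sigma_max(A) = sqrt(lambda_max(A^T A)). Form the symmetric matrix M = A^T A =
[[9, -9, 9],
 [-9, 34, -34],
 [9, -34, 59]].
Its characteristic polynomial (trace, sum of principal 2x2 minors, determinant of M give the coefficients) is
  p(λ) = det(λ I - M) = λ^3 - 102λ^2 + 1525λ - 5625.
No integer candidate from the rational root theorem (±divisors of 5625) is a root, so the roots are irrational. The cubic discriminant is Δ = 1027450625 > 0, so there are three distinct real roots. p(5) = -425 and p(6) = 69 have opposite signs, so a root lies in (5, 6); Newton's method refines it to λ ≈ 5.8368. p(11) = 139 and p(12) = -285 have opposite signs, so a root lies in (11, 12); Newton's method refines it to λ ≈ 11.3648. p(84) = -4533 and p(85) = 1175 have opposite signs, so a root lies in (84, 85); Newton's method refines it to λ ≈ 84.7984. Check (Vieta): the three roots sum to 102, matching tr M = 102.
So the eigenvalues of A^T A are ≈ 5.8368, 11.3648, 84.7984 (all ≥ 0, as they must be for A^T A). The largest is λ_max ≈ 84.7984, hence ||A||_2 = sqrt(λ_max) ≈ 9.2086.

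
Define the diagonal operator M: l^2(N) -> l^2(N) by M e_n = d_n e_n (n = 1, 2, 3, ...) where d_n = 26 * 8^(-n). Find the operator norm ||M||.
||M|| = 13/4 (attained at n = 1)

For M diagonal, ||M|| = sup_n |d_n|. The sequence d_n = 26 * 8^(-n) is positive and strictly decreasing (ratio 8^(-1) < 1), so the supremum is d_1 = 26/8 = 13/4. Hence ||M|| = 13/4.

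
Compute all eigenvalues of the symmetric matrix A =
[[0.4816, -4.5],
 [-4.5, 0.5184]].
sigma(A) ≈ {-4, 5}

A is real symmetric, so its spectrum consists of real eigenvalues. Expanding the characteristic polynomial of the displayed matrix gives
  det(λ I - A) = p(λ) = λ^2 + (-1)λ + (-20).
Solving p(λ) = 0 yields eigenvalues ≈ -4, 5. (A is shown rounded to 4 decimals, so these recover the underlying integer eigenvalues to within that precision.)
Verification: the trace of A = 1 equals the sum of eigenvalues 1, and det(A) ≈ -20.0003 matches the eigenvalue product -20.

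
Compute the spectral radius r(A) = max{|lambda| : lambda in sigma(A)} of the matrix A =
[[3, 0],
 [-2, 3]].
r(A) = 3

The eigenvalues of A are the roots of its characteristic polynomial. With M = A (coefficients from the trace and determinant):
  p(λ) = det(λ I - M) = λ^2 - 6λ + 9.
For λ^2 - 6λ + 9 the discriminant is 0. It is a perfect square (0^2), so the roots are rational: λ = (6 ± 0)/2 = 3, 3.
Thus the eigenvalues (to 4 decimals) are 3 (modulus 3). The spectral radius is the largest modulus: r(A) = 3. (Cross-check: r(A) ≤ ||A||_2 ≈ 4.1623; equality holds whenever A is normal, though it can also hold for some non-normal A.)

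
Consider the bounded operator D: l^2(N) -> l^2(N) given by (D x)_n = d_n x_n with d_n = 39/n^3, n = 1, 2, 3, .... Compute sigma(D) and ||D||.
sigma(D) = {39/n^3 : n ≥ 1} ∪ {0}; ||D|| = 39

A bounded diagonal operator on l^2 with diagonal entries d_n has spectrum equal to the closure of {d_n : n ≥ 1}: every d_n is an eigenvalue (with eigenvector e_n), so {d_n} ⊂ sigma(D); the spectrum is closed, so its closure is too; and for lambda not in the closure, (D - lambda I) has bounded inverse (the diagonal entries 1/(d_n - lambda) are bounded). For our sequence d_n = 39/n^3, n = 1, 2, 3, ...:
  - {d_n} = {39/n^3 : n ≥ 1}; the only limit point is 0
  - closure = {39/n^3 : n ≥ 1} ∪ {0}
For the norm: a diagonal operator has ||D|| = sup_n |d_n|. Here d_n = 39/n^3 is positive and decreasing, so sup_n |d_n| = d_1 = 39. So ||D|| = 39.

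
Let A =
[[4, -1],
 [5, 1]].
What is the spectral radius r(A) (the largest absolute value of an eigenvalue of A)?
r(A) = 3

The eigenvalues of A are the roots of its characteristic polynomial. With M = A (coefficients from the trace and determinant):
  p(λ) = det(λ I - M) = λ^2 - 5λ + 9.
For λ^2 - 5λ + 9 the discriminant is -11. It is negative, so the roots are the complex-conjugate pair λ = 5/2 ± (sqrt(11)/2) i ≈ 2.5 ± 1.6583i. For a conjugate pair the product of the roots equals the constant term, so |λ|^2 = 9 and |λ| = sqrt(9) = 3.
Thus the eigenvalues (to 4 decimals) are 2.5 ± 1.6583i (modulus 3). The spectral radius is the largest modulus: r(A) = 3. (Cross-check: r(A) ≤ ||A||_2 ≈ 6.4051; equality holds whenever A is normal, though it can also hold for some non-normal A.)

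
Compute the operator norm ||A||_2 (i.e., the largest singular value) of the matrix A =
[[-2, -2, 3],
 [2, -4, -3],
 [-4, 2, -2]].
||A||_2 ≈ 6.0985 (= sqrt(largest eigenvalue of A^T A))

||A||_2 = sigma_max(A) = sqrt(lambda_max(A^T A)). Form the symmetric matrix M = A^T A =
[[24, -12, -4],
 [-12, 24, 2],
 [-4, 2, 22]].
Its characteristic polynomial (trace, sum of principal 2x2 minors, determinant of M give the coefficients) is
  p(λ) = det(λ I - M) = λ^3 - 70λ^2 + 1468λ - 9216.
No integer candidate from the rational root theorem (±divisors of 9216) is a root, so the roots are irrational. The cubic discriminant is Δ = 14379840 > 0, so there are three distinct real roots. p(11) = -207 and p(12) = 48 have opposite signs, so a root lies in (11, 12); Newton's method refines it to λ ≈ 11.7888. p(21) = 3 and p(22) = -152 have opposite signs, so a root lies in (21, 22); Newton's method refines it to λ ≈ 21.0201. p(37) = -77 and p(38) = 360 have opposite signs, so a root lies in (37, 38); Newton's method refines it to λ ≈ 37.1911. Check (Vieta): the three roots sum to 70, matching tr M = 70.
So the eigenvalues of A^T A are ≈ 11.7888, 21.0201, 37.1911 (all ≥ 0, as they must be for A^T A). The largest is λ_max ≈ 37.1911, hence ||A||_2 = sqrt(λ_max) ≈ 6.0985.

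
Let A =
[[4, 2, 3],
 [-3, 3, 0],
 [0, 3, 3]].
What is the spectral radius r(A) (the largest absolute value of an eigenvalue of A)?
r(A) ≈ 5.5735

The eigenvalues of A are the roots of its characteristic polynomial. With M = A (coefficients from the trace, the sum of principal 2x2 minors, and det A):
  p(λ) = det(λ I - M) = λ^3 - 10λ^2 + 39λ - 27.
No integer candidate from the rational root theorem (±divisors of 27) is a root, so the roots are irrational. The cubic discriminant is Δ = -23319 < 0, so there is one real root and a complex-conjugate pair. p(0) = -27 and p(1) = 3 have opposite signs, so a root lies in (0, 1); Newton's method refines it to λ ≈ 0.8692. Dividing out (λ - (0.8692)) leaves approximately λ^2 - 9.1308λ + 31.0636. For λ^2 - 9.1308λ + 31.0636 the discriminant is -40.8828. It is negative, so the remaining roots are the complex-conjugate pair λ ≈ 4.5654 ± 3.197i. Their product equals the constant term, so |λ|^2 ≈ 31.0636 and |λ| ≈ 5.5735.
Thus the eigenvalues (to 4 decimals) are 0.8692 (modulus 0.8692); 4.5654 ± 3.197i (modulus 5.5735). The spectral radius is the largest modulus: r(A) ≈ 5.5735. (Cross-check: r(A) ≤ ||A||_2 ≈ 6.2833; equality holds whenever A is normal, though it can also hold for some non-normal A.)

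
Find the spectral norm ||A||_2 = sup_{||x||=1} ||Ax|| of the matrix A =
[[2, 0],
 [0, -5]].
||A||_2 = 5 (= sqrt(largest eigenvalue of A^T A))

||A||_2 = sigma_max(A) = sqrt(lambda_max(A^T A)). Form the symmetric matrix M = A^T A =
[[4, 0],
 [0, 25]].
Its characteristic polynomial (trace, determinant of M give the coefficients) is
  p(λ) = det(λ I - M) = λ^2 - 29λ + 100.
For λ^2 - 29λ + 100 the discriminant is 441. It is a perfect square (21^2), so the roots are rational: λ = (29 ± 21)/2 = 25, 4.
So the eigenvalues of A^T A are ≈ 4, 25 (all ≥ 0, as they must be for A^T A). The largest is λ_max = 25, hence ||A||_2 = sqrt(λ_max) = 5.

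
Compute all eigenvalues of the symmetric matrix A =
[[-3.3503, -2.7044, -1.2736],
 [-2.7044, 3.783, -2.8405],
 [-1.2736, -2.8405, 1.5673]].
sigma(A) ≈ {-5, 1, 6}

A is real symmetric, so its spectrum consists of real eigenvalues. Expanding the characteristic polynomial of the displayed matrix gives
  det(λ I - A) = p(λ) = λ^3 + (-2)λ^2 + (-29)λ + (29.9989).
Solving p(λ) = 0 yields eigenvalues ≈ -5, 1, 6. (A is shown rounded to 4 decimals, so these recover the underlying integer eigenvalues to within that precision.)
Verification: the trace of A = 2 equals the sum of eigenvalues 2, and det(A) ≈ -29.9989 matches the eigenvalue product -30.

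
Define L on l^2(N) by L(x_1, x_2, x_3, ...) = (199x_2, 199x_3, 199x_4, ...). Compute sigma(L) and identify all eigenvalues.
sigma(L) = closed disk {z in C : |z| ≤ 199}; sigma_p(L) = open disk {z in C : |z| < 199}

Note L = 199·V where V is the unit left shift (V x)_k = x_{k+1}; so sigma(L) = 199·sigma(V) and ||L|| = 199||V||. ||L x||^2 = 39601sum_{k≥2} |x_k|^2 ≤ 39601||x||^2, with equality on {x : x_1 = 0}, so ||L|| = 199. For any lambda with |lambda| < 199, set r = lambda/199 (|r| < 1); the vector x = (1, r, r^2, ...) is in l^2 and satisfies L x = 199(r, r^2, ...) = lambda x, so lambda is an eigenvalue. On the boundary |lambda| = 199 the geometric series diverges, so no l^2 eigenvector exists, but these lambda lie in the approximate point spectrum. Hence sigma(L) is the closed disk of radius 199 and sigma_p(L) is the open disk.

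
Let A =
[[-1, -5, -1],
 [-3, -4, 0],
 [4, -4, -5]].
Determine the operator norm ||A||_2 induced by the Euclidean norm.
||A||_2 ≈ 8.52 (= sqrt(largest eigenvalue of A^T A))

||A||_2 = sigma_max(A) = sqrt(lambda_max(A^T A)). Form the symmetric matrix M = A^T A =
[[26, 1, -19],
 [1, 57, 25],
 [-19, 25, 26]].
Its characteristic polynomial (trace, sum of principal 2x2 minors, determinant of M give the coefficients) is
  p(λ) = det(λ I - M) = λ^3 - 109λ^2 + 2653λ - 729.
No integer candidate from the rational root theorem (±divisors of 729) is a root, so the roots are irrational. The cubic discriminant is Δ = 8935668144 > 0, so there are three distinct real roots. p(0) = -729 and p(1) = 1816 have opposite signs, so a root lies in (0, 1); Newton's method refines it to λ ≈ 0.2779. p(36) = 171 and p(37) = -1136 have opposite signs, so a root lies in (36, 37); Newton's method refines it to λ ≈ 36.1308. p(72) = -1521 and p(73) = 1096 have opposite signs, so a root lies in (72, 73); Newton's method refines it to λ ≈ 72.5912. Check (Vieta): the three roots sum to 109, matching tr M = 109.
So the eigenvalues of A^T A are ≈ 0.2779, 36.1308, 72.5912 (all ≥ 0, as they must be for A^T A). The largest is λ_max ≈ 72.5912, hence ||A||_2 = sqrt(λ_max) ≈ 8.52.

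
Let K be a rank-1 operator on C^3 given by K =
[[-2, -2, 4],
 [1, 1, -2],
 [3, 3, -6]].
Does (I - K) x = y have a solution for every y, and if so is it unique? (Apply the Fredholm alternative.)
(I - K) is invertible (det(I - K) = 8 ≠ 0), so for every y in C^3 the equation (I - K) x = y has a unique solution.

K has rank 1, so it is an outer product K = u v^T: every row of K is a multiple of one row vector. Reading off the entries, u = (-2, 1, 3) and v = (1, 1, -2) (row i of K equals u_i·v^T). A rank-one matrix u v^T satisfies K u = u (v·u) and kills the (2)-dimensional subspace v^⊥, so its characteristic polynomial is lambda^2 (lambda - v·u) with v·u = tr K = -7. Hence the eigenvalues of I - K are 1 (multiplicity 2) and 1 - (-7) = 8, so det(I - K) = 8. (Direct check: I - K =
[[3, 2, -4],
 [-1, 0, 2],
 [-3, -3, 7]]
has determinant 8.) The finite-dimensional Fredholm alternative says: either (I - K) is invertible, or ker(I - K) ≠ {0} and then range(I - K) = ker((I - K)^*)^⊥, with dim ker(I - K) = dim ker((I - K)^*). Since det(I - K) ≠ 0, 1 is not an eigenvalue of K and ker(I - K) = {0}, so we are in the first case: for every y there is a unique x = (I - K)^(-1) y. Explicitly, by the Sherman–Morrison formula, (I - u v^T)^(-1) = I + u v^T/(1 - v·u), i.e. (I - K)^(-1) = I + K/(8).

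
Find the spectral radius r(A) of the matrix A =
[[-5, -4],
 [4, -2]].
r(A) = sqrt(26) ≈ 5.099

The eigenvalues of A are the roots of its characteristic polynomial. With M = A (coefficients from the trace and determinant):
  p(λ) = det(λ I - M) = λ^2 + 7λ + 26.
For λ^2 + 7λ + 26 the discriminant is -55. It is negative, so the roots are the complex-conjugate pair λ = -7/2 ± (sqrt(55)/2) i ≈ -3.5 ± 3.7081i. For a conjugate pair the product of the roots equals the constant term, so |λ|^2 = 26 and |λ| = sqrt(26) ≈ 5.099.
Thus the eigenvalues (to 4 decimals) are -3.5 ± 3.7081i (modulus 5.099). The spectral radius is the largest modulus: r(A) = sqrt(26) ≈ 5.099. (Cross-check: r(A) ≤ ||A||_2 ≈ 6.8151; equality holds whenever A is normal, though it can also hold for some non-normal A.)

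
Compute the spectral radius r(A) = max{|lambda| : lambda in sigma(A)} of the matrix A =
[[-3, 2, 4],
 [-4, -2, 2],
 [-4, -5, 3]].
r(A) ≈ 5.4834

The eigenvalues of A are the roots of its characteristic polynomial. With M = A (coefficients from the trace, the sum of principal 2x2 minors, and det A):
  p(λ) = det(λ I - M) = λ^3 + 2λ^2 + 25λ - 44.
No integer candidate from the rational root theorem (±divisors of 44) is a root, so the roots are irrational. The cubic discriminant is Δ = -150464 < 0, so there is one real root and a complex-conjugate pair. p(1) = -16 and p(2) = 22 have opposite signs, so a root lies in (1, 2); Newton's method refines it to λ ≈ 1.4633. Dividing out (λ - (1.4633)) leaves approximately λ^2 + 3.4633λ + 30.0681. For λ^2 + 3.4633λ + 30.0681 the discriminant is -108.2775. It is negative, so the remaining roots are the complex-conjugate pair λ ≈ -1.7317 ± 5.2028i. Their product equals the constant term, so |λ|^2 ≈ 30.0681 and |λ| ≈ 5.4834.
Thus the eigenvalues (to 4 decimals) are 1.4633 (modulus 1.4633); -1.7317 ± 5.2028i (modulus 5.4834). The spectral radius is the largest modulus: r(A) ≈ 5.4834. (Cross-check: r(A) ≤ ||A||_2 ≈ 8.9386; equality holds whenever A is normal, though it can also hold for some non-normal A.)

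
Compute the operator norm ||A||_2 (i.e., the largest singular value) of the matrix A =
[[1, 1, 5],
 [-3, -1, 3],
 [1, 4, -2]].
||A||_2 ≈ 6.4652 (= sqrt(largest eigenvalue of A^T A))

||A||_2 = sigma_max(A) = sqrt(lambda_max(A^T A)). Form the symmetric matrix M = A^T A =
[[11, 8, -6],
 [8, 18, -6],
 [-6, -6, 38]].
Its characteristic polynomial (trace, sum of principal 2x2 minors, determinant of M give the coefficients) is
  p(λ) = det(λ I - M) = λ^3 - 67λ^2 + 1164λ - 4624.
No integer candidate from the rational root theorem (±divisors of 4624) is a root, so the roots are irrational. The cubic discriminant is Δ = 124619984 > 0, so there are three distinct real roots. p(5) = -354 and p(6) = 164 have opposite signs, so a root lies in (5, 6); Newton's method refines it to λ ≈ 5.6616. p(19) = 164 and p(20) = -144 have opposite signs, so a root lies in (19, 20); Newton's method refines it to λ ≈ 19.5393. p(41) = -606 and p(42) = 164 have opposite signs, so a root lies in (41, 42); Newton's method refines it to λ ≈ 41.7991. Check (Vieta): the three roots sum to 67, matching tr M = 67.
So the eigenvalues of A^T A are ≈ 5.6616, 19.5393, 41.7991 (all ≥ 0, as they must be for A^T A). The largest is λ_max ≈ 41.7991, hence ||A||_2 = sqrt(λ_max) ≈ 6.4652.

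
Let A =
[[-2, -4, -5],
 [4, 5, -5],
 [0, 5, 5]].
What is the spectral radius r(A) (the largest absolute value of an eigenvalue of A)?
r(A) ≈ 8.024

The eigenvalues of A are the roots of its characteristic polynomial. With M = A (coefficients from the trace, the sum of principal 2x2 minors, and det A):
  p(λ) = det(λ I - M) = λ^3 - 8λ^2 + 46λ + 120.
No integer candidate from the rational root theorem (±divisors of 120) is a root, so the roots are irrational. The cubic discriminant is Δ = -1191840 < 0, so there is one real root and a complex-conjugate pair. p(-2) = -12 and p(-1) = 65 have opposite signs, so a root lies in (-2, -1); Newton's method refines it to λ ≈ -1.8638. Dividing out (λ - (-1.8638)) leaves approximately λ^2 - 9.8638λ + 64.3843. For λ^2 - 9.8638λ + 64.3843 the discriminant is -160.2423. It is negative, so the remaining roots are the complex-conjugate pair λ ≈ 4.9319 ± 6.3293i. Their product equals the constant term, so |λ|^2 ≈ 64.3843 and |λ| ≈ 8.024.
Thus the eigenvalues (to 4 decimals) are -1.8638 (modulus 1.8638); 4.9319 ± 6.3293i (modulus 8.024). The spectral radius is the largest modulus: r(A) ≈ 8.024. (Cross-check: r(A) ≤ ||A||_2 ≈ 9.6296; equality holds whenever A is normal, though it can also hold for some non-normal A.)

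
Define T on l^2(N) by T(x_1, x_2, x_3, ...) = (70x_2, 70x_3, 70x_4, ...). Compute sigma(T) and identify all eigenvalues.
sigma(T) = closed disk {z in C : |z| ≤ 70}; sigma_p(T) = open disk {z in C : |z| < 70}

Note T = 70·V where V is the unit left shift (V x)_k = x_{k+1}; so sigma(T) = 70·sigma(V) and ||T|| = 70||V||. ||T x||^2 = 4900sum_{k≥2} |x_k|^2 ≤ 4900||x||^2, with equality on {x : x_1 = 0}, so ||T|| = 70. For any lambda with |lambda| < 70, set r = lambda/70 (|r| < 1); the vector x = (1, r, r^2, ...) is in l^2 and satisfies T x = 70(r, r^2, ...) = lambda x, so lambda is an eigenvalue. On the boundary |lambda| = 70 the geometric series diverges, so no l^2 eigenvector exists, but these lambda lie in the approximate point spectrum. Hence sigma(T) is the closed disk of radius 70 and sigma_p(T) is the open disk.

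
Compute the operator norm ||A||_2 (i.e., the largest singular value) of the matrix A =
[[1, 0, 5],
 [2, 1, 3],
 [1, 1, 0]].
||A||_2 ≈ 6.1812 (= sqrt(largest eigenvalue of A^T A))

||A||_2 = sigma_max(A) = sqrt(lambda_max(A^T A)). Form the symmetric matrix M = A^T A =
[[6, 3, 11],
 [3, 2, 3],
 [11, 3, 34]].
Its characteristic polynomial (trace, sum of principal 2x2 minors, determinant of M give the coefficients) is
  p(λ) = det(λ I - M) = λ^3 - 42λ^2 + 145λ - 4.
No integer candidate from the rational root theorem (±divisors of 4) is a root, so the roots are irrational. The cubic discriminant is Δ = 24146240 > 0, so there are three distinct real roots. p(0) = -4 and p(1) = 100 have opposite signs, so a root lies in (0, 1); Newton's method refines it to λ ≈ 0.0278. p(3) = 80 and p(4) = -32 have opposite signs, so a root lies in (3, 4); Newton's method refines it to λ ≈ 3.7645. p(38) = -270 and p(39) = 1088 have opposite signs, so a root lies in (38, 39); Newton's method refines it to λ ≈ 38.2077. Check (Vieta): the three roots sum to 42, matching tr M = 42.
So the eigenvalues of A^T A are ≈ 0.0278, 3.7645, 38.2077 (all ≥ 0, as they must be for A^T A). The largest is λ_max ≈ 38.2077, hence ||A||_2 = sqrt(λ_max) ≈ 6.1812.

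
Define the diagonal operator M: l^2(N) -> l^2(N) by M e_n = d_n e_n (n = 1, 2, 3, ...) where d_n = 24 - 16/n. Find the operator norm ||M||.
||M|| = 24

For a diagonal operator on l^2 with entries d_n, ||M|| = sup_n |d_n|. Here d_1 = 8, d_2 = 16, ..., and d_n = 24 - 16/n increases monotonically toward 24. All terms lie in [8, 24), so |d_n| = d_n and the supremum is the limit 24, which is not attained by any individual d_n. Hence ||M|| = 24.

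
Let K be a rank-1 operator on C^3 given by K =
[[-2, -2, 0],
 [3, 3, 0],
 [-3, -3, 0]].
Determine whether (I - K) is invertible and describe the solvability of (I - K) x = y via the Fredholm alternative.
(I - K) is singular (det(I - K) = 0, i.e. 1 ∈ sigma(K)). (I - K) x = y is solvable iff y ⊥ ker((I - K)^*) = span{(1, 1, 0)}, i.e. iff y_1 + y_2 = 0. When solvable, the solutions are x = y + c·(-2, 3, -3), c arbitrary (ker(I - K) = span{(-2, 3, -3)}, dimension 1).

K has rank 1, so it is an outer product K = u v^T: every row of K is a multiple of one row vector. Reading off the entries, u = (-2, 3, -3) and v = (1, 1, 0) (row i of K equals u_i·v^T). A rank-one matrix u v^T satisfies K u = u (v·u) and kills the (2)-dimensional subspace v^⊥, so its characteristic polynomial is lambda^2 (lambda - v·u) with v·u = tr K = 1. Hence the eigenvalues of I - K are 1 (multiplicity 2) and 1 - (1) = 0, so det(I - K) = 0. (Direct check: I - K =
[[3, 2, 0],
 [-3, -2, 0],
 [3, 3, 1]]
has determinant 0.) So 1 is an eigenvalue of K and (I - K) is not invertible. The finite-dimensional Fredholm alternative says: either (I - K) is invertible, or ker(I - K) ≠ {0} and then range(I - K) = ker((I - K)^*)^⊥, with dim ker(I - K) = dim ker((I - K)^*). We are in the second case, so we need both kernels. Kernel of I - K: (I - K) u = u - u (v·u) = u - u = 0, so ker(I - K) = span{u} = span{(-2, 3, -3)} (it is exactly 1-dimensional because rank(I - K) = 2). Kernel of the adjoint: K is real, so (I - K)^* = I - K^T = I - v u^T, and (I - v u^T) v = v - v (u·v) = 0; hence ker((I - K)^*) = span{v} = span{(1, 1, 0)}. Therefore (I - K) x = y is solvable iff <y, v> = 0, i.e. iff y_1 + y_2 = 0. When this holds, K y = u (v·y) = 0, so (I - K) y = y and x = y is a particular solution; the full solution set is the line x = y + c·u = y + c·(-2, 3, -3), c ∈ C.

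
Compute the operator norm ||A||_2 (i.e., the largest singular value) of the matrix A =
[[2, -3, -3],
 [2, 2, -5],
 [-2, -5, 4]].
||A||_2 ≈ 8.6677 (= sqrt(largest eigenvalue of A^T A))

||A||_2 = sigma_max(A) = sqrt(lambda_max(A^T A)). Form the symmetric matrix M = A^T A =
[[12, 8, -24],
 [8, 38, -21],
 [-24, -21, 50]].
Its characteristic polynomial (trace, sum of principal 2x2 minors, determinant of M give the coefficients) is
  p(λ) = det(λ I - M) = λ^3 - 100λ^2 + 1875λ - 484.
No integer candidate from the rational root theorem (±divisors of 484) is a root, so the roots are irrational. The cubic discriminant is Δ = 8480237588 > 0, so there are three distinct real roots. p(0) = -484 and p(1) = 1292 have opposite signs, so a root lies in (0, 1); Newton's method refines it to λ ≈ 0.2618. p(24) = 740 and p(25) = -484 have opposite signs, so a root lies in (24, 25); Newton's method refines it to λ ≈ 24.6097. p(75) = -484 and p(76) = 3392 have opposite signs, so a root lies in (75, 76); Newton's method refines it to λ ≈ 75.1285. Check (Vieta): the three roots sum to 100, matching tr M = 100.
So the eigenvalues of A^T A are ≈ 0.2618, 24.6097, 75.1285 (all ≥ 0, as they must be for A^T A). The largest is λ_max ≈ 75.1285, hence ||A||_2 = sqrt(λ_max) ≈ 8.6677.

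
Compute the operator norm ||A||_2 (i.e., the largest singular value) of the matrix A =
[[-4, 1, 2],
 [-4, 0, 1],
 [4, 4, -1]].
||A||_2 ≈ 7.5506 (= sqrt(largest eigenvalue of A^T A))

||A||_2 = sigma_max(A) = sqrt(lambda_max(A^T A)). Form the symmetric matrix M = A^T A =
[[48, 12, -16],
 [12, 17, -2],
 [-16, -2, 6]].
Its characteristic polynomial (trace, sum of principal 2x2 minors, determinant of M give the coefficients) is
  p(λ) = det(λ I - M) = λ^3 - 71λ^2 + 802λ - 256.
No integer candidate from the rational root theorem (±divisors of 256) is a root, so the roots are irrational. The cubic discriminant is Δ = 1073111332 > 0, so there are three distinct real roots. p(0) = -256 and p(1) = 476 have opposite signs, so a root lies in (0, 1); Newton's method refines it to λ ≈ 0.3287. p(13) = 368 and p(14) = -200 have opposite signs, so a root lies in (13, 14); Newton's method refines it to λ ≈ 13.6599. p(57) = -28 and p(58) = 2528 have opposite signs, so a root lies in (57, 58); Newton's method refines it to λ ≈ 57.0114. Check (Vieta): the three roots sum to 71, matching tr M = 71.
So the eigenvalues of A^T A are ≈ 0.3287, 13.6599, 57.0114 (all ≥ 0, as they must be for A^T A). The largest is λ_max ≈ 57.0114, hence ||A||_2 = sqrt(λ_max) ≈ 7.5506.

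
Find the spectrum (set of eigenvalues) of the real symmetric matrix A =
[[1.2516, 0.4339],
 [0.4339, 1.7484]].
sigma(A) ≈ {1, 2}

A is real symmetric, so its spectrum consists of real eigenvalues. Expanding the characteristic polynomial of the displayed matrix gives
  det(λ I - A) = p(λ) = λ^2 + (-3)λ + (2).
Solving p(λ) = 0 yields eigenvalues ≈ 1, 2. (A is shown rounded to 4 decimals, so these recover the underlying integer eigenvalues to within that precision.)
Verification: the trace of A = 3 equals the sum of eigenvalues 3, and det(A) ≈ 2.0000 matches the eigenvalue product 2.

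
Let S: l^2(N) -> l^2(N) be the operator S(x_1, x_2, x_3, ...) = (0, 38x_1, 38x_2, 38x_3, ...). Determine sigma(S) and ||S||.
sigma(S) = closed disk {z in C : |z| ≤ 38}; ||S|| = 38

Note S = 38·U where U is the unit right shift (U x)_k = x_{k-1} (with x_0 := 0); so ||S|| = 38||U|| and sigma(S) = 38·sigma(U). ||S x||^2 = sum_{k≥1} |38x_k|^2 = 1444||x||^2, so ||S|| = 38 and sigma(S) ⊂ {|z| ≤ 38}. For any |lambda| < 38, the equation (S - lambda I) x = 0 forces x_1 = 0, then 38x_k = lambda x_{k+1} ⇒ x = 0, so S has no eigenvalues. But (S - lambda I) is not surjective for |lambda| < 38: solving (S - lambda I) x = e_1 would require x_n proportional to (lambda/38)^(-n), which is not in l^2. So every |lambda| < 38 lies in the residual spectrum. The boundary |lambda| = 38 is in the approximate point spectrum (the spectrum is closed). Hence sigma(S) is the closed disk of radius 38.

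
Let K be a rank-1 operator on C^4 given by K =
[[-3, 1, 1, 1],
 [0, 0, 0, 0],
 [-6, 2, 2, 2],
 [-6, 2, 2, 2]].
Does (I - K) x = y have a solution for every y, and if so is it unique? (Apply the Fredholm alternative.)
(I - K) is singular (det(I - K) = 0, i.e. 1 ∈ sigma(K)). (I - K) x = y is solvable iff y ⊥ ker((I - K)^*) = span{(-3, 1, 1, 1)}, i.e. iff -3y_1 + y_2 + y_3 + y_4 = 0. When solvable, the solutions are x = y + c·(1, 0, 2, 2), c arbitrary (ker(I - K) = span{(1, 0, 2, 2)}, dimension 1).

K has rank 1, so it is an outer product K = u v^T: every row of K is a multiple of one row vector. Reading off the entries, u = (1, 0, 2, 2) and v = (-3, 1, 1, 1) (row i of K equals u_i·v^T). A rank-one matrix u v^T satisfies K u = u (v·u) and kills the (3)-dimensional subspace v^⊥, so its characteristic polynomial is lambda^3 (lambda - v·u) with v·u = tr K = 1. Hence the eigenvalues of I - K are 1 (multiplicity 3) and 1 - (1) = 0, so det(I - K) = 0. (Direct check: I - K =
[[4, -1, -1, -1],
 [0, 1, 0, 0],
 [6, -2, -1, -2],
 [6, -2, -2, -1]]
has determinant 0.) So 1 is an eigenvalue of K and (I - K) is not invertible. The finite-dimensional Fredholm alternative says: either (I - K) is invertible, or ker(I - K) ≠ {0} and then range(I - K) = ker((I - K)^*)^⊥, with dim ker(I - K) = dim ker((I - K)^*). We are in the second case, so we need both kernels. Kernel of I - K: (I - K) u = u - u (v·u) = u - u = 0, so ker(I - K) = span{u} = span{(1, 0, 2, 2)} (it is exactly 1-dimensional because rank(I - K) = 3). Kernel of the adjoint: K is real, so (I - K)^* = I - K^T = I - v u^T, and (I - v u^T) v = v - v (u·v) = 0; hence ker((I - K)^*) = span{v} = span{(-3, 1, 1, 1)}. Therefore (I - K) x = y is solvable iff <y, v> = 0, i.e. iff -3y_1 + y_2 + y_3 + y_4 = 0. When this holds, K y = u (v·y) = 0, so (I - K) y = y and x = y is a particular solution; the full solution set is the line x = y + c·u = y + c·(1, 0, 2, 2), c ∈ C.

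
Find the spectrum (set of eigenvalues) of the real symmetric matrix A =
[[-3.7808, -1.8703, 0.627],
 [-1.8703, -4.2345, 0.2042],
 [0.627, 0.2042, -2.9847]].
sigma(A) ≈ {-6, -3, -2}

A is real symmetric, so its spectrum consists of real eigenvalues. Expanding the characteristic polynomial of the displayed matrix gives
  det(λ I - A) = p(λ) = λ^3 + (11)λ^2 + (36)λ + (36).
Solving p(λ) = 0 yields eigenvalues ≈ -6, -3, -2. (A is shown rounded to 4 decimals, so these recover the underlying integer eigenvalues to within that precision.)
Verification: the trace of A = -11 equals the sum of eigenvalues -11, and det(A) ≈ -36.0005 matches the eigenvalue product -36.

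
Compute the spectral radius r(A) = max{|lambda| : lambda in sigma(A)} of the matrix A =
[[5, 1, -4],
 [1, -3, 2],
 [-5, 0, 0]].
r(A) ≈ 7.6013

The eigenvalues of A are the roots of its characteristic polynomial. With M = A (coefficients from the trace, the sum of principal 2x2 minors, and det A):
  p(λ) = det(λ I - M) = λ^3 - 2λ^2 - 36λ - 50.
No integer candidate from the rational root theorem (±divisors of 50) is a root, so the roots are irrational. The cubic discriminant is Δ = 57908 > 0, so there are three distinct real roots. p(-4) = -2 and p(-3) = 13 have opposite signs, so a root lies in (-4, -3); Newton's method refines it to λ ≈ -3.9258. p(-2) = 6 and p(-1) = -17 have opposite signs, so a root lies in (-2, -1); Newton's method refines it to λ ≈ -1.6755. p(7) = -57 and p(8) = 46 have opposite signs, so a root lies in (7, 8); Newton's method refines it to λ ≈ 7.6013. Check (Vieta): the three roots sum to 2, matching tr M = 2.
Thus the eigenvalues (to 4 decimals) are -3.9258 (modulus 3.9258); -1.6755 (modulus 1.6755); 7.6013 (modulus 7.6013). The spectral radius is the largest modulus: r(A) ≈ 7.6013. (Cross-check: r(A) ≤ ||A||_2 ≈ 7.7454; equality holds whenever A is normal, though it can also hold for some non-normal A.)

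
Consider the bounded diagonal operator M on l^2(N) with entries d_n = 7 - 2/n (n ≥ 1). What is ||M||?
||M|| = 7

For a diagonal operator on l^2 with entries d_n, ||M|| = sup_n |d_n|. Here d_1 = 5, d_2 = 6, ..., and d_n = 7 - 2/n increases monotonically toward 7. All terms lie in [5, 7), so |d_n| = d_n and the supremum is the limit 7, which is not attained by any individual d_n. Hence ||M|| = 7.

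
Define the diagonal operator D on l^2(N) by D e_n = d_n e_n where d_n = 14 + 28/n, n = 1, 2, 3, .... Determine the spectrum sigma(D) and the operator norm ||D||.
sigma(D) = {14 + 28/n : n ≥ 1} ∪ {14}; ||D|| = 42

A bounded diagonal operator on l^2 with diagonal entries d_n has spectrum equal to the closure of {d_n : n ≥ 1}: every d_n is an eigenvalue (with eigenvector e_n), so {d_n} ⊂ sigma(D); the spectrum is closed, so its closure is too; and for lambda not in the closure, (D - lambda I) has bounded inverse (the diagonal entries 1/(d_n - lambda) are bounded). For our sequence d_n = 14 + 28/n, n = 1, 2, 3, ...:
  - {d_n} = {14 + 28/n : n ≥ 1}; the only limit point is 14
  - closure = {14 + 28/n : n ≥ 1} ∪ {14}
For the norm: a diagonal operator has ||D|| = sup_n |d_n|. Here d_n = 14 + 28/n is positive and decreasing, so sup_n |d_n| = d_1 = 14 + 28 = 42. So ||D|| = 42.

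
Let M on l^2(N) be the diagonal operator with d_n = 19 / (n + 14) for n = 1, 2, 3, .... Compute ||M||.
||M|| = 19/15 (attained at n = 1)

For M diagonal, ||M|| = sup_n |d_n| = sup_n 19/(n + 14). This is positive and strictly decreasing in n, so the supremum is attained at n = 1: d_1 = 19/(1 + 14) = 19/15. Hence ||M|| = 19/15.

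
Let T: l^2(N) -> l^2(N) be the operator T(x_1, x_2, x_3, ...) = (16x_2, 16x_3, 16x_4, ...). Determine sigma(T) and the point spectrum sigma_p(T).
sigma(T) = closed disk {z in C : |z| ≤ 16}; sigma_p(T) = open disk {z in C : |z| < 16}

Note T = 16·V where V is the unit left shift (V x)_k = x_{k+1}; so sigma(T) = 16·sigma(V) and ||T|| = 16||V||. ||T x||^2 = 256sum_{k≥2} |x_k|^2 ≤ 256||x||^2, with equality on {x : x_1 = 0}, so ||T|| = 16. For any lambda with |lambda| < 16, set r = lambda/16 (|r| < 1); the vector x = (1, r, r^2, ...) is in l^2 and satisfies T x = 16(r, r^2, ...) = lambda x, so lambda is an eigenvalue. On the boundary |lambda| = 16 the geometric series diverges, so no l^2 eigenvector exists, but these lambda lie in the approximate point spectrum. Hence sigma(T) is the closed disk of radius 16 and sigma_p(T) is the open disk.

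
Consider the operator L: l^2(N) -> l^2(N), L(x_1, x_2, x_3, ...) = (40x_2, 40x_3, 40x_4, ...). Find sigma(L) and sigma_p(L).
sigma(L) = closed disk {z in C : |z| ≤ 40}; sigma_p(L) = open disk {z in C : |z| < 40}

Note L = 40·V where V is the unit left shift (V x)_k = x_{k+1}; so sigma(L) = 40·sigma(V) and ||L|| = 40||V||. ||L x||^2 = 1600sum_{k≥2} |x_k|^2 ≤ 1600||x||^2, with equality on {x : x_1 = 0}, so ||L|| = 40. For any lambda with |lambda| < 40, set r = lambda/40 (|r| < 1); the vector x = (1, r, r^2, ...) is in l^2 and satisfies L x = 40(r, r^2, ...) = lambda x, so lambda is an eigenvalue. On the boundary |lambda| = 40 the geometric series diverges, so no l^2 eigenvector exists, but these lambda lie in the approximate point spectrum. Hence sigma(L) is the closed disk of radius 40 and sigma_p(L) is the open disk.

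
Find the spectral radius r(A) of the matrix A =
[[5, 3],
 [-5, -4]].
r(A) = (1 + sqrt(21))/2 ≈ 2.7913

The eigenvalues of A are the roots of its characteristic polynomial. With M = A (coefficients from the trace and determinant):
  p(λ) = det(λ I - M) = λ^2 - λ - 5.
For λ^2 - λ - 5 the discriminant is 21. It is nonnegative but not a perfect square, so the roots are real and irrational: λ = (1 ± sqrt(21))/2 ≈ 2.7913, -1.7913.
Thus the eigenvalues (to 4 decimals) are 2.7913 (modulus 2.7913); -1.7913 (modulus 1.7913). The spectral radius is the largest modulus: r(A) = (1 + sqrt(21))/2 ≈ 2.7913. (Cross-check: r(A) ≤ ||A||_2 ≈ 8.6409; equality holds whenever A is normal, though it can also hold for some non-normal A.)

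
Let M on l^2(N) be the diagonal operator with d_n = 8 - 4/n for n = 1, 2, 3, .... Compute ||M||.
||M|| = 8

For a diagonal operator on l^2 with entries d_n, ||M|| = sup_n |d_n|. Here d_1 = 4, d_2 = 6, ..., and d_n = 8 - 4/n increases monotonically toward 8. All terms lie in [4, 8), so |d_n| = d_n and the supremum is the limit 8, which is not attained by any individual d_n. Hence ||M|| = 8.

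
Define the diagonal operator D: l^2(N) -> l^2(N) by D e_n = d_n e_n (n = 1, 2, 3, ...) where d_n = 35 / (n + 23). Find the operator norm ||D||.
||D|| = 35/24 (attained at n = 1)

For D diagonal, ||D|| = sup_n |d_n| = sup_n 35/(n + 23). This is positive and strictly decreasing in n, so the supremum is attained at n = 1: d_1 = 35/(1 + 23) = 35/24. Hence ||D|| = 35/24.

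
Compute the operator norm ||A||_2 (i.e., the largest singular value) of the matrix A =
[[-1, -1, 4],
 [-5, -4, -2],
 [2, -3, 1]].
||A||_2 ≈ 6.711 (= sqrt(largest eigenvalue of A^T A))

||A||_2 = sigma_max(A) = sqrt(lambda_max(A^T A)). Form the symmetric matrix M = A^T A =
[[30, 15, 8],
 [15, 26, 1],
 [8, 1, 21]].
Its characteristic polynomial (trace, sum of principal 2x2 minors, determinant of M give the coefficients) is
  p(λ) = det(λ I - M) = λ^3 - 77λ^2 + 1666λ - 10201.
No integer candidate from the rational root theorem (±divisors of 10201) is a root, so the roots are irrational. The cubic discriminant is Δ = 76847257 > 0, so there are three distinct real roots. p(10) = -241 and p(11) = 139 have opposite signs, so a root lies in (10, 11); Newton's method refines it to λ ≈ 10.6057. p(21) = 89 and p(22) = -169 have opposite signs, so a root lies in (21, 22); Newton's method refines it to λ ≈ 21.3562. p(45) = -31 and p(46) = 839 have opposite signs, so a root lies in (45, 46); Newton's method refines it to λ ≈ 45.0381. Check (Vieta): the three roots sum to 77, matching tr M = 77.
So the eigenvalues of A^T A are ≈ 10.6057, 21.3562, 45.0381 (all ≥ 0, as they must be for A^T A). The largest is λ_max ≈ 45.0381, hence ||A||_2 = sqrt(λ_max) ≈ 6.711.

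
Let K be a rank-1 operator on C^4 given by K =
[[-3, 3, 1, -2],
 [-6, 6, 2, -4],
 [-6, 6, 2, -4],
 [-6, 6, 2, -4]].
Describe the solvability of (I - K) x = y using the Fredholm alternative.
(I - K) is singular (det(I - K) = 0, i.e. 1 ∈ sigma(K)). (I - K) x = y is solvable iff y ⊥ ker((I - K)^*) = span{(-3, 3, 1, -2)}, i.e. iff -3y_1 + 3y_2 + y_3 - 2y_4 = 0. When solvable, the solutions are x = y + c·(1, 2, 2, 2), c arbitrary (ker(I - K) = span{(1, 2, 2, 2)}, dimension 1).

K has rank 1, so it is an outer product K = u v^T: every row of K is a multiple of one row vector. Reading off the entries, u = (1, 2, 2, 2) and v = (-3, 3, 1, -2) (row i of K equals u_i·v^T). A rank-one matrix u v^T satisfies K u = u (v·u) and kills the (3)-dimensional subspace v^⊥, so its characteristic polynomial is lambda^3 (lambda - v·u) with v·u = tr K = 1. Hence the eigenvalues of I - K are 1 (multiplicity 3) and 1 - (1) = 0, so det(I - K) = 0. (Direct check: I - K =
[[4, -3, -1, 2],
 [6, -5, -2, 4],
 [6, -6, -1, 4],
 [6, -6, -2, 5]]
has determinant 0.) So 1 is an eigenvalue of K and (I - K) is not invertible. The finite-dimensional Fredholm alternative says: either (I - K) is invertible, or ker(I - K) ≠ {0} and then range(I - K) = ker((I - K)^*)^⊥, with dim ker(I - K) = dim ker((I - K)^*). We are in the second case, so we need both kernels. Kernel of I - K: (I - K) u = u - u (v·u) = u - u = 0, so ker(I - K) = span{u} = span{(1, 2, 2, 2)} (it is exactly 1-dimensional because rank(I - K) = 3). Kernel of the adjoint: K is real, so (I - K)^* = I - K^T = I - v u^T, and (I - v u^T) v = v - v (u·v) = 0; hence ker((I - K)^*) = span{v} = span{(-3, 3, 1, -2)}. Therefore (I - K) x = y is solvable iff <y, v> = 0, i.e. iff -3y_1 + 3y_2 + y_3 - 2y_4 = 0. When this holds, K y = u (v·y) = 0, so (I - K) y = y and x = y is a particular solution; the full solution set is the line x = y + c·u = y + c·(1, 2, 2, 2), c ∈ C.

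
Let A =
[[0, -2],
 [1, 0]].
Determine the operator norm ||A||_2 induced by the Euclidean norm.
||A||_2 = 2 (= sqrt(largest eigenvalue of A^T A))

||A||_2 = sigma_max(A) = sqrt(lambda_max(A^T A)). Form the symmetric matrix M = A^T A =
[[1, 0],
 [0, 4]].
Its characteristic polynomial (trace, determinant of M give the coefficients) is
  p(λ) = det(λ I - M) = λ^2 - 5λ + 4.
For λ^2 - 5λ + 4 the discriminant is 9. It is a perfect square (3^2), so the roots are rational: λ = (5 ± 3)/2 = 4, 1.
So the eigenvalues of A^T A are ≈ 1, 4 (all ≥ 0, as they must be for A^T A). The largest is λ_max = 4, hence ||A||_2 = sqrt(λ_max) = 2.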